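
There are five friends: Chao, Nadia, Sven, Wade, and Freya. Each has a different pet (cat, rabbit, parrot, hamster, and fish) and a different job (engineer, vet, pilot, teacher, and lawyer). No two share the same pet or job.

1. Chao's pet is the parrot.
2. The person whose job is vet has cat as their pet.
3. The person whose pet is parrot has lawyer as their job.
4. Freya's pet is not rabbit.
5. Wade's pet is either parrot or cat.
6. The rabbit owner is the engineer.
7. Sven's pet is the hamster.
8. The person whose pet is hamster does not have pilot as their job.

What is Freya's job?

pilot

With clues 1–3, lawyer is impossible for Freya's job.
With clues 1–5, vet is impossible for Freya's job.
With clues 1–6, engineer is impossible for Freya's job.
With clues 1–8, teacher is impossible for Freya's job.
That leaves pilot.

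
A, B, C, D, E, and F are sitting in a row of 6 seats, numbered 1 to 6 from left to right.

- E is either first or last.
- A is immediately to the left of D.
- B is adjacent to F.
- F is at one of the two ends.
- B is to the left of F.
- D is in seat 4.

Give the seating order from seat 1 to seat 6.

E, C, A, D, B, F

From clue 1: E is in {1,6}.
From clues 1–4: B is in {2,5}.
From clues 1–5: E → seat 1, B → seat 5, F → seat 6.
From clues 1–6: C → seat 2, A → seat 3, D → seat 4.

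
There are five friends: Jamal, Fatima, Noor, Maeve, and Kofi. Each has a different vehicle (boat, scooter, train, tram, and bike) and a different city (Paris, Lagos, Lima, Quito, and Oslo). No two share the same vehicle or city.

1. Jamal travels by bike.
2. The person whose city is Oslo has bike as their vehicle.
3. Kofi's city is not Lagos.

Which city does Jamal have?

With clues 1–2, Lagos, Lima, Paris, and Quito are impossible for Jamal's city.
That leaves Oslo.

Oslo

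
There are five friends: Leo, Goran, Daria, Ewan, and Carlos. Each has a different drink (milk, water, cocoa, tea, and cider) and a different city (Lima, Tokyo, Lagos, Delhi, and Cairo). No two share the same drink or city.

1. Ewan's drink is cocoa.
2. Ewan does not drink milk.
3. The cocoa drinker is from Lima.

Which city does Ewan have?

With clues 1–3, Cairo, Delhi, Lagos, and Tokyo are impossible for Ewan's city.
That leaves Lima.

Lima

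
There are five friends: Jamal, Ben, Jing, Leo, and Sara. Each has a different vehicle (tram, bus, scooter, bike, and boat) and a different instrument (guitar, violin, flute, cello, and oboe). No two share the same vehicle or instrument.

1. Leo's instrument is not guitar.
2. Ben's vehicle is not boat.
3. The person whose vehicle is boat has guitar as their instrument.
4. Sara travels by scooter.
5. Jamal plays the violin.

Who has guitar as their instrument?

Clue 1 rules out Leo for the one with instrument guitar.
With clues 1–3, Ben is impossible for the one with instrument guitar.
With clues 1–4, Sara is impossible for the one with instrument guitar.
With clues 1–5, Jamal is impossible for the one with instrument guitar.
That leaves Jing.

Jing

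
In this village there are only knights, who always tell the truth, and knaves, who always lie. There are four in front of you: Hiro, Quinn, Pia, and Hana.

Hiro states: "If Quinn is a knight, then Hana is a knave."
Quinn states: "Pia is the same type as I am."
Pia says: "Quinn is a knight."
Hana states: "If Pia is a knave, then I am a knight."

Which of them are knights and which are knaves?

Hiro: knave, Quinn: knight, Pia: knight, Hana: knight

Consider Hiro. Suppose Hiro is a knight.
Then no assignment of the remaining roles makes every statement match its speaker's type — contradiction.
So Hiro is a knave.
Consider Quinn. Suppose Quinn is a knave.
Then Hiro's statement comes out true, contradicting Hiro being a knave.
So Quinn is a knight.
With that fixed, Pia's statement is true, so Pia is a knight.
With that fixed, Hana's statement is true, so Hana is a knight.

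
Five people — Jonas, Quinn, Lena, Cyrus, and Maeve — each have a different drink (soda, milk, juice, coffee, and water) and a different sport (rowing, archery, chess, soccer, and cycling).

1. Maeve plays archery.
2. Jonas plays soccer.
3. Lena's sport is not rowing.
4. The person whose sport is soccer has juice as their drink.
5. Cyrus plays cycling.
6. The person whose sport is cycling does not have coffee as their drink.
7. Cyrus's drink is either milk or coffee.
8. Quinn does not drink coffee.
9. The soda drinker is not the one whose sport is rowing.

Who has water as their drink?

Quinn

With clues 1–4, Jonas is impossible for the one with drink water.
With clues 1–7, Cyrus is impossible for the one with drink water.
With clues 1–9, Lena and Maeve are impossible for the one with drink water.
That leaves Quinn.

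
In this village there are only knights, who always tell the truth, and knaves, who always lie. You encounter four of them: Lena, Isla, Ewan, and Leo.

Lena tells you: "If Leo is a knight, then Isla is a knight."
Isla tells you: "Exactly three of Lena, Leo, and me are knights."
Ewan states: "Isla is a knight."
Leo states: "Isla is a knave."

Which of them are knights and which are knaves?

Consider Lena. Suppose Lena is a knight.
Then no assignment of the remaining roles makes every statement match its speaker's type — contradiction.
So Lena is a knave.
With that fixed, Isla's statement is false, so Isla is a knave.
With that fixed, Ewan's statement is false, so Ewan is a knave.
With that fixed, Leo's statement is true, so Leo is a knight.

Lena: knave, Isla: knave, Ewan: knave, Leo: knight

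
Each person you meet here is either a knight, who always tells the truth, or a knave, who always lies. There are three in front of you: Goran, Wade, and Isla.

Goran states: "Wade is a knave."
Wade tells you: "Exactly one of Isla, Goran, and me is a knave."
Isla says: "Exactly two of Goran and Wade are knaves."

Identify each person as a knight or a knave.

Consider Goran. Suppose Goran is a knave.
Then no assignment of the remaining roles makes every statement match its speaker's type — contradiction.
So Goran is a knight.
With that fixed, Isla's statement is false, so Isla is a knave.
Consider Wade. Suppose Wade is a knight.
Then Goran's statement comes out false, contradicting Goran being a knight.
So Wade is a knave.

Goran: knight, Wade: knave, Isla: knave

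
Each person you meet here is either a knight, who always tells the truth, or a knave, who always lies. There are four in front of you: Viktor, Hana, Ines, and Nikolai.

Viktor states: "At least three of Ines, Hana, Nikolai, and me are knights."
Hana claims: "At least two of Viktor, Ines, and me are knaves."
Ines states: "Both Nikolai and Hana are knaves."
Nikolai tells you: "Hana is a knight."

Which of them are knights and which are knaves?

Viktor: knave, Hana: knight, Ines: knave, Nikolai: knight

Consider Viktor. Suppose Viktor is a knight.
Then no assignment of the remaining roles makes every statement match its speaker's type — contradiction.
So Viktor is a knave.
Consider Hana. Suppose Hana is a knave.
Then Hana's own statement would have to be false, but it can't be — contradiction.
So Hana is a knight.
With that fixed, Ines's statement is false, so Ines is a knave.
With that fixed, Nikolai's statement is true, so Nikolai is a knight.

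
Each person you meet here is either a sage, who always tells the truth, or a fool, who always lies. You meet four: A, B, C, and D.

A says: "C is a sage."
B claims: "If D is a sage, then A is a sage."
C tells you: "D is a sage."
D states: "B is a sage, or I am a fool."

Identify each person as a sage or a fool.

A: sage, B: sage, C: sage, D: sage

Consider A. Suppose A is a fool.
Then no assignment of the remaining roles makes every statement match its speaker's type — contradiction.
So A is a sage.
With that fixed, B's statement is true, so B is a sage.
With that fixed, D's statement is true, so D is a sage.
With that fixed, C's statement is true, so C is a sage.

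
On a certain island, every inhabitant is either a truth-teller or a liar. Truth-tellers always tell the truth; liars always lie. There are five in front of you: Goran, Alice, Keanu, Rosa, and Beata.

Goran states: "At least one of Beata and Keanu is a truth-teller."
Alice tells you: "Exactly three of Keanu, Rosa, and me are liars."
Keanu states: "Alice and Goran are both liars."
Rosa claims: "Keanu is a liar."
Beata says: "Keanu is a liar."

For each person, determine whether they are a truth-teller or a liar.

Consider Goran. Suppose Goran is a liar.
Then no assignment of the remaining roles makes every statement match its speaker's type — contradiction.
So Goran is a truth-teller.
With that fixed, Keanu's statement is false, so Keanu is a liar.
With that fixed, Rosa's statement is true, so Rosa is a truth-teller.
With that fixed, Beata's statement is true, so Beata is a truth-teller.
With that fixed, Alice's statement is false, so Alice is a liar.

Goran: truth-teller, Alice: liar, Keanu: liar, Rosa: truth-teller, Beata: truth-teller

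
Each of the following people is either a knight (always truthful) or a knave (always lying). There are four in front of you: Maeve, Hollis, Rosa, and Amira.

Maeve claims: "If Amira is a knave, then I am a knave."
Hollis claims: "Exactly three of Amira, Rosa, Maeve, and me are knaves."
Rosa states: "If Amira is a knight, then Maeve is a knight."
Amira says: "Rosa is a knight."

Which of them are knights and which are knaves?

Consider Maeve. Suppose Maeve is a knave.
Then Maeve's own statement would have to be false, but it can't be — contradiction.
So Maeve is a knight.
With that fixed, Rosa's statement is true, so Rosa is a knight.
With that fixed, Amira's statement is true, so Amira is a knight.
With that fixed, Hollis's statement is false, so Hollis is a knave.

Maeve: knight, Hollis: knave, Rosa: knight, Amira: knight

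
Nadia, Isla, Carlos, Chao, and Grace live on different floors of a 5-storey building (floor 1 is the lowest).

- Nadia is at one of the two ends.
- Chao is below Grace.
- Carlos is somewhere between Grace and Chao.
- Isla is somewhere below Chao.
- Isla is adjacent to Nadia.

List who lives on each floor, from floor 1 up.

Nadia, Isla, Chao, Carlos, Grace

From clue 1: Nadia is in {1,5}.
From clues 1–5: Nadia → floor 1, Isla → floor 2, Chao → floor 3, Carlos → floor 4, Grace → floor 5.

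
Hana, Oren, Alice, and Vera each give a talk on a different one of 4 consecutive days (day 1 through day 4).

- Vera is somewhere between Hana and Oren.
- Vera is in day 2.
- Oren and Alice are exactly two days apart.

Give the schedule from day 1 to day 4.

From clue 1: Vera is in {2,3}.
From clues 1–2: Vera → day 2.
From clues 1–3: Oren → day 1, Alice → day 3, Hana → day 4.

Oren, Vera, Alice, Hana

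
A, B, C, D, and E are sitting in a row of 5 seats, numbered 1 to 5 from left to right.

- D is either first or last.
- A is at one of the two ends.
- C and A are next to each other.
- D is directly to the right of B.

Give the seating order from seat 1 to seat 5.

A, C, E, B, D

From clue 1: D is in {1,5}.
From clues 1–2: A is in {1,5}.
From clues 1–4: A → seat 1, C → seat 2, E → seat 3, B → seat 4, D → seat 5.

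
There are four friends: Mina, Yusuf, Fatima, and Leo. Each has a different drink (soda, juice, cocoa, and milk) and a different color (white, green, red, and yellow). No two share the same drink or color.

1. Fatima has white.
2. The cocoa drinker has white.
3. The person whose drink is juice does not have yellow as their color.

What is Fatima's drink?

With clues 1–2, juice, milk, and soda are impossible for Fatima's drink.
That leaves cocoa.

cocoa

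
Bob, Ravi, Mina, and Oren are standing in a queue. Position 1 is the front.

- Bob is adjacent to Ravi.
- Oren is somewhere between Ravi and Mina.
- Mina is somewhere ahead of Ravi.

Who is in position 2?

With clues 1–2, Mina is ruled out for position 2.
With clues 1–3, Bob and Ravi are ruled out for position 2.
So position 2 is Oren.

Oren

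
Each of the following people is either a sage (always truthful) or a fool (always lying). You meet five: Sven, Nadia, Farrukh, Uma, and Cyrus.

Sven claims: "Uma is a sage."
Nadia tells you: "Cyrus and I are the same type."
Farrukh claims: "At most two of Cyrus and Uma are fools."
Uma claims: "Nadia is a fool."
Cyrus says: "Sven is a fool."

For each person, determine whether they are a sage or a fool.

Regardless of anyone's role, Farrukh's statement is true, so Farrukh is a sage.
Consider Sven. Suppose Sven is a sage.
Then no assignment of the remaining roles makes every statement match its speaker's type — contradiction.
So Sven is a fool.
With that fixed, Cyrus's statement is true, so Cyrus is a sage.
Consider Nadia. Suppose Nadia is a fool.
Then no assignment of the remaining roles makes every statement match its speaker's type — contradiction.
So Nadia is a sage.
With that fixed, Uma's statement is false, so Uma is a fool.

Sven: fool, Nadia: sage, Farrukh: sage, Uma: fool, Cyrus: sage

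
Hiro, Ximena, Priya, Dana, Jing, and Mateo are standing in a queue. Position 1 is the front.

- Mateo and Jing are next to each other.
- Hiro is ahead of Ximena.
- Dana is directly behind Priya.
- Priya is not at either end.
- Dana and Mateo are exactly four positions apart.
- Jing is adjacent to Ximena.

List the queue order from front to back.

From clues 1–2: Hiro is in {1,2,3,4,5}.
From clues 1–3: Hiro is in {1,3,5}.
From clues 1–5: Hiro is in {1,3}.
From clues 1–6: Hiro → position 1, Mateo → position 2, Jing → position 3, Ximena → position 4, Priya → position 5, Dana → position 6.

Hiro, Mateo, Jing, Ximena, Priya, Dana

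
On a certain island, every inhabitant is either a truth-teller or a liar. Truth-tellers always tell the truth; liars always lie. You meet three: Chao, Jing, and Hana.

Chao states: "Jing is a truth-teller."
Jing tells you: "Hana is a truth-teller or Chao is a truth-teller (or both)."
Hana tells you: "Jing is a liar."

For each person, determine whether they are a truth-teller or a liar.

Consider Chao. Suppose Chao is a liar.
Then no assignment of the remaining roles makes every statement match its speaker's type — contradiction.
So Chao is a truth-teller.
With that fixed, Jing's statement is true, so Jing is a truth-teller.
With that fixed, Hana's statement is false, so Hana is a liar.

Chao: truth-teller, Jing: truth-teller, Hana: liar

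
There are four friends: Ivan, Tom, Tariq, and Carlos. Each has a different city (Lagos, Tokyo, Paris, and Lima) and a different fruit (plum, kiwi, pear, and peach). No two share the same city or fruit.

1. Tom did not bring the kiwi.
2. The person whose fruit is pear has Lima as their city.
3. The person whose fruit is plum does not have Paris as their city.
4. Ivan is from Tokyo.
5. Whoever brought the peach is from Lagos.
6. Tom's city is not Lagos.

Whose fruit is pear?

With clues 1–4, Ivan is impossible for the one with fruit pear.
With clues 1–6, Carlos and Tariq are impossible for the one with fruit pear.
That leaves Tom.

Tom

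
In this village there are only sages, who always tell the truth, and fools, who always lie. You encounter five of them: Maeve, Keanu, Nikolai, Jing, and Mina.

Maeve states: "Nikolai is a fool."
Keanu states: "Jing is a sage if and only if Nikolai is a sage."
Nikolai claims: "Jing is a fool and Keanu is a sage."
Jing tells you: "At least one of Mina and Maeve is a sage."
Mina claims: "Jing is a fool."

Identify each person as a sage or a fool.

Maeve: sage, Keanu: fool, Nikolai: fool, Jing: sage, Mina: fool

Consider Maeve. Suppose Maeve is a fool.
Then no assignment of the remaining roles makes every statement match its speaker's type — contradiction.
So Maeve is a sage.
With that fixed, Jing's statement is true, so Jing is a sage.
With that fixed, Mina's statement is false, so Mina is a fool.
With that fixed, Nikolai's statement is false, so Nikolai is a fool.
With that fixed, Keanu's statement is false, so Keanu is a fool.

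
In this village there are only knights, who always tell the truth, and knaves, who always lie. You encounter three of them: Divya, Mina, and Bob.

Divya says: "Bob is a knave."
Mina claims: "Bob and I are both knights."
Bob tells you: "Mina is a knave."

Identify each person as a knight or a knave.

Divya: knave, Mina: knave, Bob: knight

Consider Divya. Suppose Divya is a knight.
Then no assignment of the remaining roles makes every statement match its speaker's type — contradiction.
So Divya is a knave.
Consider Mina. Suppose Mina is a knight.
Then no assignment of the remaining roles makes every statement match its speaker's type — contradiction.
So Mina is a knave.
With that fixed, Bob's statement is true, so Bob is a knight.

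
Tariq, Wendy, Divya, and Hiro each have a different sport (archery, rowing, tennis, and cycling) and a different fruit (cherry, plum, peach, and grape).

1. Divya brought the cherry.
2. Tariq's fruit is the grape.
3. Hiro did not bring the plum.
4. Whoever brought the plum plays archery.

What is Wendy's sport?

With clues 1–4, cycling, rowing, and tennis are impossible for Wendy's sport.
That leaves archery.

archery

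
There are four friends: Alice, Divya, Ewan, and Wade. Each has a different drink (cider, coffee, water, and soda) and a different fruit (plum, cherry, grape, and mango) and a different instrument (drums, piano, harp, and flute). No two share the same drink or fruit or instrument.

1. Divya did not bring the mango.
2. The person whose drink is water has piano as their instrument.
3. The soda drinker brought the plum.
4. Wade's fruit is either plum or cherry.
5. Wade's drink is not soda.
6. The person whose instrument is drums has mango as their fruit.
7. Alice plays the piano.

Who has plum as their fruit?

With clues 1–5, Wade is impossible for the one with fruit plum.
With clues 1–7, Alice and Ewan are impossible for the one with fruit plum.
That leaves Divya.

Divya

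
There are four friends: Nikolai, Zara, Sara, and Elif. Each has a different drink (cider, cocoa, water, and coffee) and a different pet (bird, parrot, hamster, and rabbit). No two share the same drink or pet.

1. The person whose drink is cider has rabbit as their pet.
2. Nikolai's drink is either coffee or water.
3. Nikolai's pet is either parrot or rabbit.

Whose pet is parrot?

Nikolai

With clues 1–3, Elif, Sara, and Zara are impossible for the one with pet parrot.
That leaves Nikolai.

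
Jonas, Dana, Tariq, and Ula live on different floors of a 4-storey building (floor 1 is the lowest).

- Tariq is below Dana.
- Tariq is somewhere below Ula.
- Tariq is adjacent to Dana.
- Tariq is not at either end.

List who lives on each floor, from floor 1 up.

From clue 1: Dana is in {2,3,4}.
From clues 1–2: Tariq is in {1,2}.
From clues 1–3: Dana is in {2,3}.
From clues 1–4: Jonas → floor 1, Tariq → floor 2, Dana → floor 3, Ula → floor 4.

Jonas, Tariq, Dana, Ula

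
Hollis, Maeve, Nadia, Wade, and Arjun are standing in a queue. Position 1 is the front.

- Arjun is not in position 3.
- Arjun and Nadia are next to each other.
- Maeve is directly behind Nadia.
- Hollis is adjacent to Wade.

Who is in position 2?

Nadia

With clues 1–3, Hollis, Maeve, and Wade are ruled out for position 2.
With clues 1–4, Arjun is ruled out for position 2.
So position 2 is Nadia.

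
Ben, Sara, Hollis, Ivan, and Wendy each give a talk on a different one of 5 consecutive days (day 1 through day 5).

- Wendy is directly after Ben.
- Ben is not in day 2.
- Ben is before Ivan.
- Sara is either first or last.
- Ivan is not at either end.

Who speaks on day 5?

Sara

With clue 1, Ben is ruled out for day 5.
With clues 1–3, Wendy is ruled out for day 5.
With clues 1–4, Hollis is ruled out for day 5.
With clues 1–5, Ivan is ruled out for day 5.
So day 5 is Sara.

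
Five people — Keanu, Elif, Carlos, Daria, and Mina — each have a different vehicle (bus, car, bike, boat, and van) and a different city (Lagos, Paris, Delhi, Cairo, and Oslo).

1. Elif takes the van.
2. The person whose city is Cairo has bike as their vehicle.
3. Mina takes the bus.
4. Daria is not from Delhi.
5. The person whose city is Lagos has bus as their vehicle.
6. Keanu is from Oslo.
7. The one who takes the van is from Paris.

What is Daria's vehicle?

Clue 1 rules out van for Daria's vehicle.
With clues 1–3, bus is impossible for Daria's vehicle.
With clues 1–7, boat and car are impossible for Daria's vehicle.
That leaves bike.

bike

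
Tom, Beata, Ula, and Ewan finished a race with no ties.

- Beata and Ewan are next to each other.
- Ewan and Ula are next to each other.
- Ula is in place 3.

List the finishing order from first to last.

Beata, Ewan, Ula, Tom

From clues 1–2: Tom is in {1,4}.
From clues 1–3: Beata → place 1, Ewan → place 2, Ula → place 3, Tom → place 4.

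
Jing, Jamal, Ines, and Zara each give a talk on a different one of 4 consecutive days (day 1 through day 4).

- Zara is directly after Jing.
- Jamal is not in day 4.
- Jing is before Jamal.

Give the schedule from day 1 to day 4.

Jing, Zara, Jamal, Ines

From clue 1: Jing is in {1,2,3}.
From clues 1–3: Jing → day 1, Zara → day 2, Jamal → day 3, Ines → day 4.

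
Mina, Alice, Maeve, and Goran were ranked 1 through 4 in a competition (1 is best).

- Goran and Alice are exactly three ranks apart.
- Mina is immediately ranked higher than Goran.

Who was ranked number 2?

With clue 1, Alice and Goran are ruled out for rank 2.
With clues 1–2, Mina is ruled out for rank 2.
So rank 2 is Maeve.

Maeve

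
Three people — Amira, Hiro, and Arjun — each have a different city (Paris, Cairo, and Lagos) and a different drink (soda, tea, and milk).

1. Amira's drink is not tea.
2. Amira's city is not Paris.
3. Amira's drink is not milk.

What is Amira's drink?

Clue 1 rules out tea for Amira's drink.
With clues 1–3, milk is impossible for Amira's drink.
That leaves soda.

soda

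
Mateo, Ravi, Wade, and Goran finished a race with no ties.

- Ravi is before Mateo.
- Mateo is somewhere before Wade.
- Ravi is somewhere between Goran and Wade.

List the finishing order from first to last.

From clue 1: Mateo is in {2,3,4}.
From clues 1–2: Mateo is in {2,3}.
From clues 1–3: Goran → place 1, Ravi → place 2, Mateo → place 3, Wade → place 4.

Goran, Ravi, Mateo, Wade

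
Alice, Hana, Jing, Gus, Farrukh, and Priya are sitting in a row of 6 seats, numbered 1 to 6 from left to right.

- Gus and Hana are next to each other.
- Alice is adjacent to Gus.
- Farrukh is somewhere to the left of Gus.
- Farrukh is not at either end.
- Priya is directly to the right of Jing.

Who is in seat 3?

With clues 1–4, Gus is ruled out for seat 3.
With clues 1–5, Alice, Hana, Jing, and Priya are ruled out for seat 3.
So seat 3 is Farrukh.

Farrukh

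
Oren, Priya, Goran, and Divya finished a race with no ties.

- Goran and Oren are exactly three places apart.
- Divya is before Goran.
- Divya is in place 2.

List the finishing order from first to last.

Oren, Divya, Priya, Goran

From clue 1: Oren is in {1,4}.
From clues 1–2: Oren → place 1, Goran → place 4.
From clues 1–3: Divya → place 2, Priya → place 3.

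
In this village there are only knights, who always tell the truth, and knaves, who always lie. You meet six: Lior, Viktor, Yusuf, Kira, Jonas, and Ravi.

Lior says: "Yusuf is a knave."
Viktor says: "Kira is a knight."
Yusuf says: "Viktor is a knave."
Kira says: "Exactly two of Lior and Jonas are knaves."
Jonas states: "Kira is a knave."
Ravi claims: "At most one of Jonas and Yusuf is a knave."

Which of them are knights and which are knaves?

Consider Lior. Suppose Lior is a knight.
Then no assignment of the remaining roles makes every statement match its speaker's type — contradiction.
So Lior is a knave.
Consider Viktor. Suppose Viktor is a knight.
Then no assignment of the remaining roles makes every statement match its speaker's type — contradiction.
So Viktor is a knave.
With that fixed, Yusuf's statement is true, so Yusuf is a knight.
With that fixed, Ravi's statement is true, so Ravi is a knight.
Consider Kira. Suppose Kira is a knight.
Then Viktor's statement comes out true, contradicting Viktor being a knave.
So Kira is a knave.
With that fixed, Jonas's statement is true, so Jonas is a knight.

Lior: knave, Viktor: knave, Yusuf: knight, Kira: knave, Jonas: knight, Ravi: knight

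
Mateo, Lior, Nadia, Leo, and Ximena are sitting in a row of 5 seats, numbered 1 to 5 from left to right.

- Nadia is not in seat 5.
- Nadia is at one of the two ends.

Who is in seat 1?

With clues 1–2, Leo, Lior, Mateo, and Ximena are ruled out for seat 1.
So seat 1 is Nadia.

Nadia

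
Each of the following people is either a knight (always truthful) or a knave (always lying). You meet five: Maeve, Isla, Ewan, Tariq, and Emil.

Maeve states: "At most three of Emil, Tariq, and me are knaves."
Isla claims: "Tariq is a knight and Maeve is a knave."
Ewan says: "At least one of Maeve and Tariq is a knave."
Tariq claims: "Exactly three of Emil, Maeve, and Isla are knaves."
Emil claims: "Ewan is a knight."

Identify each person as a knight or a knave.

Maeve: knight, Isla: knave, Ewan: knight, Tariq: knave, Emil: knight

Regardless of anyone's role, Maeve's statement is true, so Maeve is a knight.
With that fixed, Isla's statement is false, so Isla is a knave.
With that fixed, Tariq's statement is false, so Tariq is a knave.
With that fixed, Ewan's statement is true, so Ewan is a knight.
With that fixed, Emil's statement is true, so Emil is a knight.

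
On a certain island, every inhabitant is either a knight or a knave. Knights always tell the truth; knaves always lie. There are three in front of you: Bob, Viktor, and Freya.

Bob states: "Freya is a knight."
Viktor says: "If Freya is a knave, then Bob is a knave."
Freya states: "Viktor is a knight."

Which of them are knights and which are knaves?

Consider Bob. Suppose Bob is a knave.
Then no assignment of the remaining roles makes every statement match its speaker's type — contradiction.
So Bob is a knight.
Consider Viktor. Suppose Viktor is a knave.
Then no assignment of the remaining roles makes every statement match its speaker's type — contradiction.
So Viktor is a knight.
With that fixed, Freya's statement is true, so Freya is a knight.

Bob: knight, Viktor: knight, Freya: knight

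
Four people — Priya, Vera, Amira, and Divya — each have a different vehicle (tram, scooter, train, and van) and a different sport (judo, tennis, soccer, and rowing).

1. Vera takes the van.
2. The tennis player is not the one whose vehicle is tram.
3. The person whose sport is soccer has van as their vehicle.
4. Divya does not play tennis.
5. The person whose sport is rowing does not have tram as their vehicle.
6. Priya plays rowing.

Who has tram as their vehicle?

Divya

Clue 1 rules out Vera for the one with vehicle tram.
With clues 1–6, Amira and Priya are impossible for the one with vehicle tram.
That leaves Divya.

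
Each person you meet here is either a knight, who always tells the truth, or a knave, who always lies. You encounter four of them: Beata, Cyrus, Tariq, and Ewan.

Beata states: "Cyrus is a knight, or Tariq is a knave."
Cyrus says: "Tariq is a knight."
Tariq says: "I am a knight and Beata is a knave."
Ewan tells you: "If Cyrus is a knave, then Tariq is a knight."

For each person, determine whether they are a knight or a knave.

Beata: knight, Cyrus: knave, Tariq: knave, Ewan: knave

Consider Beata. Suppose Beata is a knave.
Then no assignment of the remaining roles makes every statement match its speaker's type — contradiction.
So Beata is a knight.
With that fixed, Tariq's statement is false, so Tariq is a knave.
With that fixed, Cyrus's statement is false, so Cyrus is a knave.
With that fixed, Ewan's statement is false, so Ewan is a knave.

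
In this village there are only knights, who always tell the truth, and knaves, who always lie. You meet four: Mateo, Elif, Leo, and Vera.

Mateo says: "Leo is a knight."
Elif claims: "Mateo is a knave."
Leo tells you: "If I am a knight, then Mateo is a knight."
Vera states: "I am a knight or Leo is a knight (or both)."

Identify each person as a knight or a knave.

Consider Mateo. Suppose Mateo is a knave.
Then whichever role Leo has, Leo's statement has the wrong truth value — contradiction.
So Mateo is a knight.
With that fixed, Elif's statement is false, so Elif is a knave.
With that fixed, Leo's statement is true, so Leo is a knight.
With that fixed, Vera's statement is true, so Vera is a knight.

Mateo: knight, Elif: knave, Leo: knight, Vera: knight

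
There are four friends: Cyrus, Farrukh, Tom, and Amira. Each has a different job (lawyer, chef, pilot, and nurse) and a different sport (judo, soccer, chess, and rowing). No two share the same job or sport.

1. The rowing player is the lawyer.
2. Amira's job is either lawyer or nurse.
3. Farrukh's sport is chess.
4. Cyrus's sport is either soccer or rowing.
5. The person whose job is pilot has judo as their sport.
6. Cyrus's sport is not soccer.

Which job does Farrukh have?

chef

With clues 1–3, lawyer is impossible for Farrukh's job.
With clues 1–5, pilot is impossible for Farrukh's job.
With clues 1–6, nurse is impossible for Farrukh's job.
That leaves chef.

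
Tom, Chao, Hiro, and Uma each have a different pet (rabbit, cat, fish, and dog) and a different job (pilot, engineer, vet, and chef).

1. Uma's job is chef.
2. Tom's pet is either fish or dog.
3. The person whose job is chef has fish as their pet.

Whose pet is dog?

Tom

With clues 1–3, Chao, Hiro, and Uma are impossible for the one with pet dog.
That leaves Tom.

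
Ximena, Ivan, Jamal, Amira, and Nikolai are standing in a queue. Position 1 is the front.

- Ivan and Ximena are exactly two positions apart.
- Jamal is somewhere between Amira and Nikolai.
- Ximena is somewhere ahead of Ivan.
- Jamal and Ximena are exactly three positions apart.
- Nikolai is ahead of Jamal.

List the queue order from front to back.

From clues 1–2: Jamal is in {2,3,4}.
From clues 1–3: Ximena is in {1,2,3}.
From clues 1–4: Ximena → position 1, Ivan → position 3, Jamal → position 4.
From clues 1–5: Nikolai → position 2, Amira → position 5.

Ximena, Nikolai, Ivan, Jamal, Amira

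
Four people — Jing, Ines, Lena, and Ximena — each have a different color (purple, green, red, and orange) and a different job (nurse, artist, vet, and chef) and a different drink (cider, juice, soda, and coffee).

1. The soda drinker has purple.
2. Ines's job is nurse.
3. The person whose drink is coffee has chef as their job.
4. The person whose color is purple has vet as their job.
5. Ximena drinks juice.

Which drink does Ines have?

With clues 1–3, coffee is impossible for Ines's drink.
With clues 1–4, soda is impossible for Ines's drink.
With clues 1–5, juice is impossible for Ines's drink.
That leaves cider.

cider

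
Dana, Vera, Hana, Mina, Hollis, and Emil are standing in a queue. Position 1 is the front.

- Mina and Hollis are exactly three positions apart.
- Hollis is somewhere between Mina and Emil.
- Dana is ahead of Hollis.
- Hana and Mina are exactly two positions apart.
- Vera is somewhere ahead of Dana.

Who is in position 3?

With clues 1–2, Emil and Mina are ruled out for position 3.
With clues 1–5, Hana, Hollis, and Vera are ruled out for position 3.
So position 3 is Dana.

Dana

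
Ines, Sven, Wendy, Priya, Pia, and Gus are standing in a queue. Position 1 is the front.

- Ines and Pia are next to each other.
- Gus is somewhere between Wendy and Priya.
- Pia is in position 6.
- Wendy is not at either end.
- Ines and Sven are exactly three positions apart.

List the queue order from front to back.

Priya, Sven, Gus, Wendy, Ines, Pia

From clues 1–2: Gus is in {2,3,4,5}.
From clues 1–3: Ines → position 5, Pia → position 6.
From clues 1–4: Gus is in {2,3}.
From clues 1–5: Priya → position 1, Sven → position 2, Gus → position 3, Wendy → position 4.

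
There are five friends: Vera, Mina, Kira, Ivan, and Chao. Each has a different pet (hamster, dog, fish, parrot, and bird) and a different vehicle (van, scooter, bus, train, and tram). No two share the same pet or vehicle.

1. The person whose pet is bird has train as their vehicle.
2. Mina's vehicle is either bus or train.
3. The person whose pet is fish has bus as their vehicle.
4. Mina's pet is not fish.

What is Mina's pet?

With clues 1–3, dog, hamster, and parrot are impossible for Mina's pet.
With clues 1–4, fish is impossible for Mina's pet.
That leaves bird.

bird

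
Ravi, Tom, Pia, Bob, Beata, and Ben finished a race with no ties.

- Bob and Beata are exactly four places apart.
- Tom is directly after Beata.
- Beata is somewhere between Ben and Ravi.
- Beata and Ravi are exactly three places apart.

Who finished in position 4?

Pia

With clue 1, Beata and Bob are ruled out for place 4.
With clues 1–2, Tom is ruled out for place 4.
With clues 1–4, Ben and Ravi are ruled out for place 4.
So place 4 is Pia.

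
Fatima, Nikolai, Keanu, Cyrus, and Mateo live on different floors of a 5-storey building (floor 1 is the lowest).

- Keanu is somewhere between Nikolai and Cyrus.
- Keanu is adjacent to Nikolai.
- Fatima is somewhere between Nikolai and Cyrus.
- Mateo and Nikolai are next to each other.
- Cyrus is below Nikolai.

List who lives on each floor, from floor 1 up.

From clue 1: Keanu is in {2,3,4}.
From clues 1–3: Fatima is in {2,3,4}.
From clues 1–4: Keanu → floor 3.
From clues 1–5: Cyrus → floor 1, Fatima → floor 2, Nikolai → floor 4, Mateo → floor 5.

Cyrus, Fatima, Keanu, Nikolai, Mateo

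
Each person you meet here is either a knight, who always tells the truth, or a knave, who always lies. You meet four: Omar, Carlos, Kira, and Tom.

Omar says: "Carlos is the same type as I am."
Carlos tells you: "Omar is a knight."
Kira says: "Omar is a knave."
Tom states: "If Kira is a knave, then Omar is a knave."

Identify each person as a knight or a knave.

Omar: knight, Carlos: knight, Kira: knave, Tom: knave

Consider Omar. Suppose Omar is a knave.
Then no assignment of the remaining roles makes every statement match its speaker's type — contradiction.
So Omar is a knight.
With that fixed, Carlos's statement is true, so Carlos is a knight.
With that fixed, Kira's statement is false, so Kira is a knave.
With that fixed, Tom's statement is false, so Tom is a knave.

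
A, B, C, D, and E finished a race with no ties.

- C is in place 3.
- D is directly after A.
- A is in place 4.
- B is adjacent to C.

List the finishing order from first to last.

E, B, C, A, D

From clue 1: C → place 3.
From clues 1–2: A is in {1,4}.
From clues 1–3: A → place 4, D → place 5.
From clues 1–4: E → place 1, B → place 2.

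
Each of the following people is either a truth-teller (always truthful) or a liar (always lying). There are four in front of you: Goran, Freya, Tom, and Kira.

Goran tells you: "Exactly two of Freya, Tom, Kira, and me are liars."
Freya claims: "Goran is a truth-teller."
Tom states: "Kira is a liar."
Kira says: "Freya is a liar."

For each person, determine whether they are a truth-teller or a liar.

Goran: liar, Freya: liar, Tom: liar, Kira: truth-teller

Consider Goran. Suppose Goran is a truth-teller.
Then no assignment of the remaining roles makes every statement match its speaker's type — contradiction.
So Goran is a liar.
With that fixed, Freya's statement is false, so Freya is a liar.
With that fixed, Kira's statement is true, so Kira is a truth-teller.
With that fixed, Tom's statement is false, so Tom is a liar.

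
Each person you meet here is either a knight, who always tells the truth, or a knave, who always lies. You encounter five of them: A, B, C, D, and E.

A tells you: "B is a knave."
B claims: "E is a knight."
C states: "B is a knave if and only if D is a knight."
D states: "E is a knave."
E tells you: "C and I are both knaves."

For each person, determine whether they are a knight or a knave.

A: knight, B: knave, C: knight, D: knight, E: knave

Consider A. Suppose A is a knave.
Then no assignment of the remaining roles makes every statement match its speaker's type — contradiction.
So A is a knight.
Consider B. Suppose B is a knight.
Then A's statement comes out false, contradicting A being a knight.
So B is a knave.
Consider C. Suppose C is a knave.
Then whichever role E has, E's statement has the wrong truth value — contradiction.
So C is a knight.
With that fixed, E's statement is false, so E is a knave.
With that fixed, D's statement is true, so D is a knight.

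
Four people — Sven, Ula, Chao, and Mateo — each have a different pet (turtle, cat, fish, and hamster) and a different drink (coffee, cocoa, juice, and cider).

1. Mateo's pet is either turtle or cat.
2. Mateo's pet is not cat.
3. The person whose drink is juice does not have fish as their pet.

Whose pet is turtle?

Mateo

With clues 1–2, Chao, Sven, and Ula are impossible for the one with pet turtle.
That leaves Mateo.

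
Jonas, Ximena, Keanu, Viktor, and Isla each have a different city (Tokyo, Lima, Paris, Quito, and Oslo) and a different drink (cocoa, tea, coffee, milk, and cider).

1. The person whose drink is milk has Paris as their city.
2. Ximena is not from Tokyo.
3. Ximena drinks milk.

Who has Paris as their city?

With clues 1–3, Isla, Jonas, Keanu, and Viktor are impossible for the one with city Paris.
That leaves Ximena.

Ximena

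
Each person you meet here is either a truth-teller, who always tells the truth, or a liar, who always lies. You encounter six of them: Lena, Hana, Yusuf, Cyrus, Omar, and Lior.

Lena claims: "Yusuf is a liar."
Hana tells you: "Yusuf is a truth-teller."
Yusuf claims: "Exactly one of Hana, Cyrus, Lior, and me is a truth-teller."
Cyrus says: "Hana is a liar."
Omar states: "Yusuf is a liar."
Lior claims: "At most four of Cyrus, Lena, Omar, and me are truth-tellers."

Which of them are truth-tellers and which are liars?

Regardless of anyone's role, Lior's statement is true, so Lior is a truth-teller.
Consider Lena. Suppose Lena is a liar.
Then no assignment of the remaining roles makes every statement match its speaker's type — contradiction.
So Lena is a truth-teller.
Consider Hana. Suppose Hana is a truth-teller.
Then no assignment of the remaining roles makes every statement match its speaker's type — contradiction.
So Hana is a liar.
With that fixed, Cyrus's statement is true, so Cyrus is a truth-teller.
With that fixed, Yusuf's statement is false, so Yusuf is a liar.
With that fixed, Omar's statement is true, so Omar is a truth-teller.

Lena: truth-teller, Hana: liar, Yusuf: liar, Cyrus: truth-teller, Omar: truth-teller, Lior: truth-teller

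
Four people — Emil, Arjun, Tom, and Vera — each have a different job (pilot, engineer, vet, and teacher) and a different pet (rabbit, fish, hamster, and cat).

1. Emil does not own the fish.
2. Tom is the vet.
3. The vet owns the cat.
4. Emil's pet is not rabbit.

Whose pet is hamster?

With clues 1–3, Tom is impossible for the one with pet hamster.
With clues 1–4, Arjun and Vera are impossible for the one with pet hamster.
That leaves Emil.

Emil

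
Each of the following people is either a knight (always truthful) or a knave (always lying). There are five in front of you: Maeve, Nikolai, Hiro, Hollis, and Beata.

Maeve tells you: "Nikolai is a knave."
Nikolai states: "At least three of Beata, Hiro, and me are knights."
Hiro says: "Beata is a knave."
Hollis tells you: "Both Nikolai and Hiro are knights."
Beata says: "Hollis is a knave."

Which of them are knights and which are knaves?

Consider Maeve. Suppose Maeve is a knave.
Then no assignment of the remaining roles makes every statement match its speaker's type — contradiction.
So Maeve is a knight.
Consider Nikolai. Suppose Nikolai is a knight.
Then Maeve's statement comes out false, contradicting Maeve being a knight.
So Nikolai is a knave.
With that fixed, Hollis's statement is false, so Hollis is a knave.
With that fixed, Beata's statement is true, so Beata is a knight.
With that fixed, Hiro's statement is false, so Hiro is a knave.

Maeve: knight, Nikolai: knave, Hiro: knave, Hollis: knave, Beata: knight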